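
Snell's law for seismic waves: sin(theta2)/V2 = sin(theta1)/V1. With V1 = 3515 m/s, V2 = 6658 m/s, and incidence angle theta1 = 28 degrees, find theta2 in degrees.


sin(theta1) = sin(28 deg) = 0.469472
sin(theta2) = V2/V1 * sin(theta1) = 6658/3515 * 0.469472 = 0.889258
theta2 = arcsin(0.889258) = 62.7801 degrees

62.7801


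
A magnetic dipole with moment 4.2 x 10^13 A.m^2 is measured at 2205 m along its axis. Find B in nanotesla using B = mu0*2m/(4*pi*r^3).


m = 4.2 x 10^13 = 42000000000000 A.m^2
2m = 84000000000000 A.m^2
r^3 = 2205^3 = 10720765125
B = (4pi*10^-7) * 84000000000000 / (4*pi * 10720765125) * 1e9
= 105557513.160617 / 134721107830.25 * 1e9
= 783526.1665 nT

783526.1665


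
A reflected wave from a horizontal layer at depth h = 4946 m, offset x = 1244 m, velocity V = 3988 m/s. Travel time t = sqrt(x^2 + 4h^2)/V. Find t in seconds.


x^2 + 4h^2 = 1244^2 + 4*4946^2 = 1547536 + 97851664 = 99399200
sqrt(99399200) = 9969.9147
t = 9969.9147 / 3988 = 2.5 s

2.5


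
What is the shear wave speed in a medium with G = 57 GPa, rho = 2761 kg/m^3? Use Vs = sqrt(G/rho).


Convert G to Pa: G = 57e9 Pa
Compute G/rho = 57e9 / 2761 = 20644693.9515
Vs = sqrt(20644693.9515) = 4543.64 m/s

4543.64


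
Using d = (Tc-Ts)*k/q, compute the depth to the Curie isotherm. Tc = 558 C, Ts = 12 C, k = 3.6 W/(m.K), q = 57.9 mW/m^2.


T_Curie - T_surf = 558 - 12 = 546 C
Convert q to W/m^2: 57.9 mW/m^2 = 0.0579 W/m^2
d = 546 * 3.6 / 0.0579 = 33948.19 m

33948.19


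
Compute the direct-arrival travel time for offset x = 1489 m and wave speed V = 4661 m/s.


t = x / V
= 1489 / 4661
= 0.3195 s

0.3195


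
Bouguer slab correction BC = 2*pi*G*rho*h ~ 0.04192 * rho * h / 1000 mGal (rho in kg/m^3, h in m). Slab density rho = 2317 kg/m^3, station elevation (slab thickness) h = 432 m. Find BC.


BC = 0.04192 * rho * h / 1000
= 0.04192 * 2317 * 432 / 1000
= 41.9596 mGal

41.9596


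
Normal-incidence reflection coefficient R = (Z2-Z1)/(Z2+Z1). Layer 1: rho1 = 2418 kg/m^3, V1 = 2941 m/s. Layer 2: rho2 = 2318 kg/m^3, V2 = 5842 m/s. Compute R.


Z1 = 2418 * 2941 = 7111338
Z2 = 2318 * 5842 = 13541756
R = (13541756 - 7111338) / (13541756 + 7111338) = 6430418 / 20653094 = 0.3114

0.3114


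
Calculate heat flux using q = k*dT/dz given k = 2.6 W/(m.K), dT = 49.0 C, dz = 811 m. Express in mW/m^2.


q = k * dT / dz * 1000
= 2.6 * 49.0 / 811 * 1000
= 0.15709 * 1000
= 157.09 mW/m^2

157.09


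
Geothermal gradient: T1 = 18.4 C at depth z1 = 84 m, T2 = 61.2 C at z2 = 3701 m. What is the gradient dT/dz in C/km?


dT = 61.2 - 18.4 = 42.8 C
dz = 3701 - 84 = 3617 m
gradient = dT/dz * 1000 = 42.8/3617 * 1000 = 11.833 C/km

11.833


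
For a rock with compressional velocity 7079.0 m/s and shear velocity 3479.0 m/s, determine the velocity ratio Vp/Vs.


Vp/Vs = 7079.0 / 3479.0
= 2.0348

2.0348


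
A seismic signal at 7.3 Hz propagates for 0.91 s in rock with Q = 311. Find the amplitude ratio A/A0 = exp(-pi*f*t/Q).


pi*f*t/Q = pi*7.3*0.91/311 = 0.067105
A/A0 = exp(-0.067105) = 0.935097

0.935097


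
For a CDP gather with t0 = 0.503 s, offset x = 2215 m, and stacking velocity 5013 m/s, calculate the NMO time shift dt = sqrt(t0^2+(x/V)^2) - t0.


x/Vnmo = 2215/5013 = 0.441851
(x/Vnmo)^2 = 0.195232
t0^2 = 0.253009
sqrt(0.253009 + 0.195232) = 0.669508
dt = 0.669508 - 0.503 = 0.166508

0.166508


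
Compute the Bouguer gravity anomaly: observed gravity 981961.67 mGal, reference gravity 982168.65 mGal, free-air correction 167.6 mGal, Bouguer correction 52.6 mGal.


BA = g_obs - g_ref + FAC - BC
= 981961.67 - 982168.65 + 167.6 - 52.6
= -91.98 mGal

-91.98


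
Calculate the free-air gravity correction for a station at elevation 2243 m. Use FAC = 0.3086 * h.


FAC = 0.3086 * h
= 0.3086 * 2243
= 692.1898 mGal

692.1898


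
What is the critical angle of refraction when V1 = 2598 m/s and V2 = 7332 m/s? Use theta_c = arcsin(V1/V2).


V1/V2 = 2598/7332 = 0.354337
theta_c = arcsin(0.354337) = 20.7528 degrees

20.7528


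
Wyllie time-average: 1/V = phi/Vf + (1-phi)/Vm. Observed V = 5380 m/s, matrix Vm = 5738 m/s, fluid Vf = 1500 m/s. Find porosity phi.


1/V - 1/Vm = 1/5380 - 1/5738 = 1.16e-05
1/Vf - 1/Vm = 1/1500 - 1/5738 = 0.00049239
phi = 1.16e-05 / 0.00049239 = 0.0236

0.0236


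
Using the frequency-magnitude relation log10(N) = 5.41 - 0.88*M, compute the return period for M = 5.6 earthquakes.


log10(N) = 5.41 - 0.88*5.6 = 0.482
N = 10^0.482 = 3.033891
T = 1/N = 1/3.033891 = 0.3296 years

0.3296


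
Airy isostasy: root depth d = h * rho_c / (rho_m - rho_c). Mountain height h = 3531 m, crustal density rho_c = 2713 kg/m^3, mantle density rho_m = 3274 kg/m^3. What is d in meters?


rho_m - rho_c = 3274 - 2713 = 561
d = 3531 * 2713 / 561
= 9579603 / 561
= 17075.94 m

17075.94


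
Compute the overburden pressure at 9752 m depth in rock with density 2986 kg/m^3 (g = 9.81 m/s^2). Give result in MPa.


P = rho * g * z / 1e6
= 2986 * 9.81 * 9752 / 1e6
= 285662020.32 / 1e6
= 285.662 MPa

285.662


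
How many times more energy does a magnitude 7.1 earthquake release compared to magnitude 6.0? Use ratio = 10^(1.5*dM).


M2 - M1 = 7.1 - 6.0 = 1.1
1.5 * 1.1 = 1.65
ratio = 10^1.65 = 44.67

44.67


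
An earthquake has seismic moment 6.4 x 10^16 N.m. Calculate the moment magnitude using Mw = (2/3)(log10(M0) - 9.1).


log10(M0) = log10(6.4 x 10^16) = 16.8062
Mw = 2/3 * (16.8062 - 9.1)
= 2/3 * 7.7062
= 5.14

5.14


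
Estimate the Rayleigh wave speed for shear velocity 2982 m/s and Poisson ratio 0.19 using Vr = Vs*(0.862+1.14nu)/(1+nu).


Numerator factor = 0.862 + 1.14*0.19 = 1.0786
Denominator = 1 + 0.19 = 1.19
Vr = 2982 * 1.0786 / 1.19 = 2702.84 m/s

2702.84


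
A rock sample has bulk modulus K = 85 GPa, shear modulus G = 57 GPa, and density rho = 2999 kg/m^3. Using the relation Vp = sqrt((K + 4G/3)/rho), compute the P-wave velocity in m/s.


First compute the effective modulus:
K + 4G/3 = 85e9 + 4*57e9/3 = 161000000000.0 Pa
Then divide by density:
161000000000.0 / 2999 = 53684561.5205 Pa/(kg/m^3)
Take the square root:
Vp = sqrt(53684561.5205) = 7326.97 m/s

7326.97


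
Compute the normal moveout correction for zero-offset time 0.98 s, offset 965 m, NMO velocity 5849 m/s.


x/Vnmo = 965/5849 = 0.164985
(x/Vnmo)^2 = 0.02722
t0^2 = 0.9604
sqrt(0.9604 + 0.02722) = 0.993791
dt = 0.993791 - 0.98 = 0.013791

0.013791


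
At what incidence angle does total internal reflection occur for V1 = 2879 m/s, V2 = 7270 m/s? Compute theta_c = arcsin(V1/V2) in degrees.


V1/V2 = 2879/7270 = 0.396011
theta_c = arcsin(0.396011) = 23.329 degrees

23.329


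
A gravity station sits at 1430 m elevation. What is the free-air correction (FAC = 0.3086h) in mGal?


FAC = 0.3086 * h
= 0.3086 * 1430
= 441.298 mGal

441.298


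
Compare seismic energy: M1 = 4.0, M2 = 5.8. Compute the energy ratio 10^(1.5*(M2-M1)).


M2 - M1 = 5.8 - 4.0 = 1.8
1.5 * 1.8 = 2.7
ratio = 10^2.7 = 501.19

501.19


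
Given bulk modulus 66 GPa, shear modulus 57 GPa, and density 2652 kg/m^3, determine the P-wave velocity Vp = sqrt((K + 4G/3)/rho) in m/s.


First compute the effective modulus:
K + 4G/3 = 66e9 + 4*57e9/3 = 142000000000.0 Pa
Then divide by density:
142000000000.0 / 2652 = 53544494.721 Pa/(kg/m^3)
Take the square root:
Vp = sqrt(53544494.721) = 7317.41 m/s

7317.41


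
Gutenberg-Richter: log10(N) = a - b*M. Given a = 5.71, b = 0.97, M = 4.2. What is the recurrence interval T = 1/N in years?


log10(N) = 5.71 - 0.97*4.2 = 1.636
N = 10^1.636 = 43.251383
T = 1/N = 1/43.251383 = 0.0231 years

0.0231


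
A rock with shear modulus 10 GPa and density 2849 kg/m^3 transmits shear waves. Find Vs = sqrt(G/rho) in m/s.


Convert G to Pa: G = 10e9 Pa
Compute G/rho = 10e9 / 2849 = 3510003.51
Vs = sqrt(3510003.51) = 1873.5 m/s

1873.5


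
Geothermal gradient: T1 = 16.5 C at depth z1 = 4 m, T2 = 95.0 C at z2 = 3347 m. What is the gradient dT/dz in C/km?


dT = 95.0 - 16.5 = 78.5 C
dz = 3347 - 4 = 3343 m
gradient = dT/dz * 1000 = 78.5/3343 * 1000 = 23.4819 C/km

23.4819


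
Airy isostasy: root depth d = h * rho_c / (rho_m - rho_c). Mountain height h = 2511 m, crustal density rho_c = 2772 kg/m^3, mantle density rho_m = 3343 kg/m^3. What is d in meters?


rho_m - rho_c = 3343 - 2772 = 571
d = 2511 * 2772 / 571
= 6960492 / 571
= 12190.0 m

12190.0


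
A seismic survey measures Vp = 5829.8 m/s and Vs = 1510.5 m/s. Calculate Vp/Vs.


Vp/Vs = 5829.8 / 1510.5
= 3.8595

3.8595


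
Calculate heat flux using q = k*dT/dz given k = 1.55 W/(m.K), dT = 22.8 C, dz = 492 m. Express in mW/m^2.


q = k * dT / dz * 1000
= 1.55 * 22.8 / 492 * 1000
= 0.071829 * 1000
= 71.8293 mW/m^2

71.8293


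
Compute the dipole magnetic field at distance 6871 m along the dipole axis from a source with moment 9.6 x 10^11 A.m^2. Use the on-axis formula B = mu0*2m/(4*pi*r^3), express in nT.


m = 9.6 x 10^11 = 960000000000 A.m^2
2m = 1920000000000 A.m^2
r^3 = 6871^3 = 324384314311
B = (4pi*10^-7) * 1920000000000 / (4*pi * 324384314311) * 1e9
= 2412743.157957 / 4076333515116.8 * 1e9
= 591.8905 nT

591.8905


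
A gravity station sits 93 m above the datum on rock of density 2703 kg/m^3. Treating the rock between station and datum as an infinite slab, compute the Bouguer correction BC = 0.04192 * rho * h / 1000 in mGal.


BC = 0.04192 * rho * h / 1000
= 0.04192 * 2703 * 93 / 1000
= 10.5378 mGal

10.5378


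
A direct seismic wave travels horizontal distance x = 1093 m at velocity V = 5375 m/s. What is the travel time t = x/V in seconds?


t = x / V
= 1093 / 5375
= 0.2033 s

0.2033


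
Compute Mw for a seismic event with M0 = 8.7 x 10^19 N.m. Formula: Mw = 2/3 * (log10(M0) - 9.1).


log10(M0) = log10(8.7 x 10^19) = 19.9395
Mw = 2/3 * (19.9395 - 9.1)
= 2/3 * 10.8395
= 7.23

7.23


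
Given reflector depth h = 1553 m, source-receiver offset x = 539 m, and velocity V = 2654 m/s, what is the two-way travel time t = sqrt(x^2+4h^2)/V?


x^2 + 4h^2 = 539^2 + 4*1553^2 = 290521 + 9647236 = 9937757
sqrt(9937757) = 3152.4208
t = 3152.4208 / 2654 = 1.1878 s

1.1878


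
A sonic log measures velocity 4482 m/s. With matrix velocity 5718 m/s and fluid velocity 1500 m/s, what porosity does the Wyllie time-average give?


1/V - 1/Vm = 1/4482 - 1/5718 = 4.823e-05
1/Vf - 1/Vm = 1/1500 - 1/5718 = 0.00049178
phi = 4.823e-05 / 0.00049178 = 0.0981

0.0981


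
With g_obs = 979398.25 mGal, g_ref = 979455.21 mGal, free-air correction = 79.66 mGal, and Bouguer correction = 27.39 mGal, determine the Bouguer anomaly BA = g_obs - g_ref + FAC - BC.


BA = g_obs - g_ref + FAC - BC
= 979398.25 - 979455.21 + 79.66 - 27.39
= -4.69 mGal

-4.69


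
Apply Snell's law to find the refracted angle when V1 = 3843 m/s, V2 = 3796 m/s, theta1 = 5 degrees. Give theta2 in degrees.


sin(theta1) = sin(5 deg) = 0.087156
sin(theta2) = V2/V1 * sin(theta1) = 3796/3843 * 0.087156 = 0.08609
theta2 = arcsin(0.08609) = 4.9387 degrees

4.9387


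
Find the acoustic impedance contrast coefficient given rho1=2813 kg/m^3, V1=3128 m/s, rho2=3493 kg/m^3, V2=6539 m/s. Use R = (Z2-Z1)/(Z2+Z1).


Z1 = 2813 * 3128 = 8799064
Z2 = 3493 * 6539 = 22840727
R = (22840727 - 8799064) / (22840727 + 8799064) = 14041663 / 31639791 = 0.4438

0.4438


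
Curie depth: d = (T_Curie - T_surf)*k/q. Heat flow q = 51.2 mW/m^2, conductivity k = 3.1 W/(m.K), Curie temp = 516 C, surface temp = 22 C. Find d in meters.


T_Curie - T_surf = 516 - 22 = 494 C
Convert q to W/m^2: 51.2 mW/m^2 = 0.0512 W/m^2
d = 494 * 3.1 / 0.0512 = 29910.16 m

29910.16


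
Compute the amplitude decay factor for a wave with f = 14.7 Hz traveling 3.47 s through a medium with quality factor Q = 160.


pi*f*t/Q = pi*14.7*3.47/160 = 1.001559
A/A0 = exp(-1.001559) = 0.367306

0.367306


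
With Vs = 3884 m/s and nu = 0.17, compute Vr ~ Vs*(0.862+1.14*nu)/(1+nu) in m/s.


Numerator factor = 0.862 + 1.14*0.17 = 1.0558
Denominator = 1 + 0.17 = 1.17
Vr = 3884 * 1.0558 / 1.17 = 3504.9 m/s

3504.9


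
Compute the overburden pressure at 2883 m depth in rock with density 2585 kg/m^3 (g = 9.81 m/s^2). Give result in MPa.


P = rho * g * z / 1e6
= 2585 * 9.81 * 2883 / 1e6
= 73109564.55 / 1e6
= 73.1096 MPa

73.1096


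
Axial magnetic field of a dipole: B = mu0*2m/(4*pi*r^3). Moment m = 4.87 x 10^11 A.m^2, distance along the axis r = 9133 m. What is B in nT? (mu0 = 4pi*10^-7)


m = 4.87 x 10^11 = 487000000000 A.m^2
2m = 974000000000 A.m^2
r^3 = 9133^3 = 761798955637
B = (4pi*10^-7) * 974000000000 / (4*pi * 761798955637) * 1e9
= 1223964.497839 / 9573048010166.3 * 1e9
= 127.8553 nT

127.8553


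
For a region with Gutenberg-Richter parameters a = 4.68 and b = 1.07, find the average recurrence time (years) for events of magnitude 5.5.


log10(N) = 4.68 - 1.07*5.5 = -1.205
N = 10^-1.205 = 0.062373
T = 1/N = 1/0.062373 = 16.0325 years

16.0325


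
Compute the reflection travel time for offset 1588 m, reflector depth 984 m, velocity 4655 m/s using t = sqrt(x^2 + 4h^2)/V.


x^2 + 4h^2 = 1588^2 + 4*984^2 = 2521744 + 3873024 = 6394768
sqrt(6394768) = 2528.7879
t = 2528.7879 / 4655 = 0.5432 s

0.5432


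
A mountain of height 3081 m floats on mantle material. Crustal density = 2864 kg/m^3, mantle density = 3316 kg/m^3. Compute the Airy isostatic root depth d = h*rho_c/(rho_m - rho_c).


rho_m - rho_c = 3316 - 2864 = 452
d = 3081 * 2864 / 452
= 8823984 / 452
= 19522.09 m

19522.09


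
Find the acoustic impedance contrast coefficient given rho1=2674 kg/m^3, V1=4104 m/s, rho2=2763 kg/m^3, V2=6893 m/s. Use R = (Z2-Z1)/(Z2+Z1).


Z1 = 2674 * 4104 = 10974096
Z2 = 2763 * 6893 = 19045359
R = (19045359 - 10974096) / (19045359 + 10974096) = 8071263 / 30019455 = 0.2689

0.2689


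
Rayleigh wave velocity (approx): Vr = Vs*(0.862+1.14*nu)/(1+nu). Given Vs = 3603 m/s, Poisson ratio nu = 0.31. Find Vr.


Numerator factor = 0.862 + 1.14*0.31 = 1.2154
Denominator = 1 + 0.31 = 1.31
Vr = 3603 * 1.2154 / 1.31 = 3342.81 m/s

3342.81


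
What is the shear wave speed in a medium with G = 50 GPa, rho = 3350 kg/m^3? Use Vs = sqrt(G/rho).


Convert G to Pa: G = 50e9 Pa
Compute G/rho = 50e9 / 3350 = 14925373.1343
Vs = sqrt(14925373.1343) = 3863.34 m/s

3863.34


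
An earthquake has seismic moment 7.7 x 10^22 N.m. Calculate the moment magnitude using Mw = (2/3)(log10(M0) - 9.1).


log10(M0) = log10(7.7 x 10^22) = 22.8865
Mw = 2/3 * (22.8865 - 9.1)
= 2/3 * 13.7865
= 9.19

9.19


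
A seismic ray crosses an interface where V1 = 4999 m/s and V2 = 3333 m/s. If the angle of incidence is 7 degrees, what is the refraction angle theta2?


sin(theta1) = sin(7 deg) = 0.121869
sin(theta2) = V2/V1 * sin(theta1) = 3333/4999 * 0.121869 = 0.081254
theta2 = arcsin(0.081254) = 4.6607 degrees

4.6607


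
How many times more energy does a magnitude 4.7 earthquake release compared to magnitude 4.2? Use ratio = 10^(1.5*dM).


M2 - M1 = 4.7 - 4.2 = 0.5
1.5 * 0.5 = 0.75
ratio = 10^0.75 = 5.62

5.62


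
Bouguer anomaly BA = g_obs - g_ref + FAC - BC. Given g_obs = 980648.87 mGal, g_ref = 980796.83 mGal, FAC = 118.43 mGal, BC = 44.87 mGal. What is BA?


BA = g_obs - g_ref + FAC - BC
= 980648.87 - 980796.83 + 118.43 - 44.87
= -74.4 mGal

-74.4


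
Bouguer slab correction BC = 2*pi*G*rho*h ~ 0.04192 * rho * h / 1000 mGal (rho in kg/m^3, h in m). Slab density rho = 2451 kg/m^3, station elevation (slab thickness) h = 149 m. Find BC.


BC = 0.04192 * rho * h / 1000
= 0.04192 * 2451 * 149 / 1000
= 15.3091 mGal

15.3091


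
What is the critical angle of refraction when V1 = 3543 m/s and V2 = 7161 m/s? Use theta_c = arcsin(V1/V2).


V1/V2 = 3543/7161 = 0.494763
theta_c = arcsin(0.494763) = 29.6541 degrees

29.6541


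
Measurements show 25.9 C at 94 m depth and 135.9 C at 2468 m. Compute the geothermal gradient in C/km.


dT = 135.9 - 25.9 = 110.0 C
dz = 2468 - 94 = 2374 m
gradient = dT/dz * 1000 = 110.0/2374 * 1000 = 46.3353 C/km

46.3353


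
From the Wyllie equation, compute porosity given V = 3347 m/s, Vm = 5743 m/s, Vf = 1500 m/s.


1/V - 1/Vm = 1/3347 - 1/5743 = 0.00012465
1/Vf - 1/Vm = 1/1500 - 1/5743 = 0.00049254
phi = 0.00012465 / 0.00049254 = 0.2531

0.2531


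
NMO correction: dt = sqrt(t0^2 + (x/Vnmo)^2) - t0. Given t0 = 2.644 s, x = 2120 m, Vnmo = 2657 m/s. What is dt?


x/Vnmo = 2120/2657 = 0.797892
(x/Vnmo)^2 = 0.636632
t0^2 = 6.990736
sqrt(6.990736 + 0.636632) = 2.761769
dt = 2.761769 - 2.644 = 0.117769

0.117769


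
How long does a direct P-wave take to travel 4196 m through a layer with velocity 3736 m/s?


t = x / V
= 4196 / 3736
= 1.1231 s

1.1231


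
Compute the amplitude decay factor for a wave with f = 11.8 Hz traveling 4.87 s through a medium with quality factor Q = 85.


pi*f*t/Q = pi*11.8*4.87/85 = 2.123938
A/A0 = exp(-2.123938) = 0.11956

0.11956


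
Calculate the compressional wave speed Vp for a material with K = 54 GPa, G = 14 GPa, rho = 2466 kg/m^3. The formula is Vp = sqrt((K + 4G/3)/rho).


First compute the effective modulus:
K + 4G/3 = 54e9 + 4*14e9/3 = 72666666666.67 Pa
Then divide by density:
72666666666.67 / 2466 = 29467423.628 Pa/(kg/m^3)
Take the square root:
Vp = sqrt(29467423.628) = 5428.39 m/s

5428.39


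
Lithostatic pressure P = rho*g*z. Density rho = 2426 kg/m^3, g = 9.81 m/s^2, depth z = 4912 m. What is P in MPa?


P = rho * g * z / 1e6
= 2426 * 9.81 * 4912 / 1e6
= 116900982.72 / 1e6
= 116.901 MPa

116.901


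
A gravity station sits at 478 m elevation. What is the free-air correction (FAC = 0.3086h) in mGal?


FAC = 0.3086 * h
= 0.3086 * 478
= 147.5108 mGal

147.5108


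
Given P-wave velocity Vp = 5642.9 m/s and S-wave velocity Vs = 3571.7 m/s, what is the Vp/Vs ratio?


Vp/Vs = 5642.9 / 3571.7
= 1.5799

1.5799


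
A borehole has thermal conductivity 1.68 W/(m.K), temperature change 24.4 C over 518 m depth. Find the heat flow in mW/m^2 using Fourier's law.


q = k * dT / dz * 1000
= 1.68 * 24.4 / 518 * 1000
= 0.079135 * 1000
= 79.1351 mW/m^2

79.1351


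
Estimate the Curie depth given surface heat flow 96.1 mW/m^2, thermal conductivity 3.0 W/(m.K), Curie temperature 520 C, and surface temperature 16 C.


T_Curie - T_surf = 520 - 16 = 504 C
Convert q to W/m^2: 96.1 mW/m^2 = 0.0961 W/m^2
d = 504 * 3.0 / 0.0961 = 15733.61 m

15733.61


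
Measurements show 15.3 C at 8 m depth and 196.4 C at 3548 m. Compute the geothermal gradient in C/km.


dT = 196.4 - 15.3 = 181.1 C
dz = 3548 - 8 = 3540 m
gradient = dT/dz * 1000 = 181.1/3540 * 1000 = 51.1582 C/km

51.1582


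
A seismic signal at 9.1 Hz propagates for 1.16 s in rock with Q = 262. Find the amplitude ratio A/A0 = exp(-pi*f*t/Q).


pi*f*t/Q = pi*9.1*1.16/262 = 0.126575
A/A0 = exp(-0.126575) = 0.881108

0.881108


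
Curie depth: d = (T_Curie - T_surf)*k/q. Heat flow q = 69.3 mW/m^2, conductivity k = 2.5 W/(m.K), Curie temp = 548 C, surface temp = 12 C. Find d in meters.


T_Curie - T_surf = 548 - 12 = 536 C
Convert q to W/m^2: 69.3 mW/m^2 = 0.0693 W/m^2
d = 536 * 2.5 / 0.0693 = 19336.22 m

19336.22


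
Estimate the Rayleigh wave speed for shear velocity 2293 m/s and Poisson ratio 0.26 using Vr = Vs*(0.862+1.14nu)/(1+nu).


Numerator factor = 0.862 + 1.14*0.26 = 1.1584
Denominator = 1 + 0.26 = 1.26
Vr = 2293 * 1.1584 / 1.26 = 2108.1 m/s

2108.1


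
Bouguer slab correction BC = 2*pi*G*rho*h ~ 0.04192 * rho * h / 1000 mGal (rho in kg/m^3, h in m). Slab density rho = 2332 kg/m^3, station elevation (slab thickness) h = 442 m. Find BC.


BC = 0.04192 * rho * h / 1000
= 0.04192 * 2332 * 442 / 1000
= 43.2088 mGal

43.2088


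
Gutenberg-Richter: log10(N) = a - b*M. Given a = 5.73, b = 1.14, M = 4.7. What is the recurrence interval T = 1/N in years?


log10(N) = 5.73 - 1.14*4.7 = 0.372
N = 10^0.372 = 2.355049
T = 1/N = 1/2.355049 = 0.4246 years

0.4246


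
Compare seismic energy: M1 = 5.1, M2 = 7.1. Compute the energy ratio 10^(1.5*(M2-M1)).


M2 - M1 = 7.1 - 5.1 = 2.0
1.5 * 2.0 = 3.0
ratio = 10^3.0 = 1000.0

1000.0


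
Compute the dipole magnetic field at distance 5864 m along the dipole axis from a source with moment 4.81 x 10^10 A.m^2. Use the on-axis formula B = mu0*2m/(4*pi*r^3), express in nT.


m = 4.81 x 10^10 = 48100000000 A.m^2
2m = 96200000000 A.m^2
r^3 = 5864^3 = 201642412544
B = (4pi*10^-7) * 96200000000 / (4*pi * 201642412544) * 1e9
= 120888.48531 / 2533913287601.41 * 1e9
= 47.7082 nT

47.7082


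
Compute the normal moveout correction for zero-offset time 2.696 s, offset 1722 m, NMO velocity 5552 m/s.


x/Vnmo = 1722/5552 = 0.310159
(x/Vnmo)^2 = 0.096198
t0^2 = 7.268416
sqrt(7.268416 + 0.096198) = 2.713782
dt = 2.713782 - 2.696 = 0.017782

0.017782


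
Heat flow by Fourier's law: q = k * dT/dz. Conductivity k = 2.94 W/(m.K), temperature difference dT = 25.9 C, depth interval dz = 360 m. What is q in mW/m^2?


q = k * dT / dz * 1000
= 2.94 * 25.9 / 360 * 1000
= 0.211517 * 1000
= 211.5167 mW/m^2

211.5167


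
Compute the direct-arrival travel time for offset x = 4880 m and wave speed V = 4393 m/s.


t = x / V
= 4880 / 4393
= 1.1109 s

1.1109


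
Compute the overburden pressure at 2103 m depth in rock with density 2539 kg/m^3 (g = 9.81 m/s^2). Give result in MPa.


P = rho * g * z / 1e6
= 2539 * 9.81 * 2103 / 1e6
= 52380661.77 / 1e6
= 52.3807 MPa

52.3807


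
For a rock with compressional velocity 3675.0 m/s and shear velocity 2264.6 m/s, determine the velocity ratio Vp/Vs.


Vp/Vs = 3675.0 / 2264.6
= 1.6228

1.6228


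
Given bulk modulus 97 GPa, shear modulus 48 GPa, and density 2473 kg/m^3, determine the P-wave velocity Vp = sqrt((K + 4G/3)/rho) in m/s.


First compute the effective modulus:
K + 4G/3 = 97e9 + 4*48e9/3 = 161000000000.0 Pa
Then divide by density:
161000000000.0 / 2473 = 65103113.6272 Pa/(kg/m^3)
Take the square root:
Vp = sqrt(65103113.6272) = 8068.65 m/s

8068.65


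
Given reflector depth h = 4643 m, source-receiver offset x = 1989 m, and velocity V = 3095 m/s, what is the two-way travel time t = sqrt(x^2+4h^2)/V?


x^2 + 4h^2 = 1989^2 + 4*4643^2 = 3956121 + 86229796 = 90185917
sqrt(90185917) = 9496.6266
t = 9496.6266 / 3095 = 3.0684 s

3.0684


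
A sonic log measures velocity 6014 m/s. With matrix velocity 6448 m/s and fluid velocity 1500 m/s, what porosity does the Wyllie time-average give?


1/V - 1/Vm = 1/6014 - 1/6448 = 1.119e-05
1/Vf - 1/Vm = 1/1500 - 1/6448 = 0.00051158
phi = 1.119e-05 / 0.00051158 = 0.0219

0.0219


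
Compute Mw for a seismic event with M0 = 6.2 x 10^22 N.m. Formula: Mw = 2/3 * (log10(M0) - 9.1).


log10(M0) = log10(6.2 x 10^22) = 22.7924
Mw = 2/3 * (22.7924 - 9.1)
= 2/3 * 13.6924
= 9.13

9.13


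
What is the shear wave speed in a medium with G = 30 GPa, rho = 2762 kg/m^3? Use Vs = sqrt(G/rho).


Convert G to Pa: G = 30e9 Pa
Compute G/rho = 30e9 / 2762 = 10861694.4243
Vs = sqrt(10861694.4243) = 3295.71 m/s

3295.71


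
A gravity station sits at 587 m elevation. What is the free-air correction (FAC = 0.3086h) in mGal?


FAC = 0.3086 * h
= 0.3086 * 587
= 181.1482 mGal

181.1482


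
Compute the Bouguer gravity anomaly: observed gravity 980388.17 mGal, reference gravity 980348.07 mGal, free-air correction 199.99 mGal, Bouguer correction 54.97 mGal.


BA = g_obs - g_ref + FAC - BC
= 980388.17 - 980348.07 + 199.99 - 54.97
= 185.12 mGal

185.12


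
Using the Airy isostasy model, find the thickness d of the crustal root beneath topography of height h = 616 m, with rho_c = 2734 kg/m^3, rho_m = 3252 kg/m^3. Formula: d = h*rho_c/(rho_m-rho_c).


rho_m - rho_c = 3252 - 2734 = 518
d = 616 * 2734 / 518
= 1684144 / 518
= 3251.24 m

3251.24


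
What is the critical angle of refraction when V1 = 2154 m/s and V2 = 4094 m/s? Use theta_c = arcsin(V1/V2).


V1/V2 = 2154/4094 = 0.526136
theta_c = arcsin(0.526136) = 31.7447 degrees

31.7447


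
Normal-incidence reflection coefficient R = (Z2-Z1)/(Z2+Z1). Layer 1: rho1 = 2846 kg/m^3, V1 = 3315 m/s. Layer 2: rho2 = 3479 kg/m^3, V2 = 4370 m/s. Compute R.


Z1 = 2846 * 3315 = 9434490
Z2 = 3479 * 4370 = 15203230
R = (15203230 - 9434490) / (15203230 + 9434490) = 5768740 / 24637720 = 0.2341

0.2341


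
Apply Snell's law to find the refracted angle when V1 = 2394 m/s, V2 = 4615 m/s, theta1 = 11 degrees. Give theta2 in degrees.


sin(theta1) = sin(11 deg) = 0.190809
sin(theta2) = V2/V1 * sin(theta1) = 4615/2394 * 0.190809 = 0.367829
theta2 = arcsin(0.367829) = 21.5818 degrees

21.5818


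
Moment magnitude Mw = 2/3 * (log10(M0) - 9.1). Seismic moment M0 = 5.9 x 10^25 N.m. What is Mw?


log10(M0) = log10(5.9 x 10^25) = 25.7709
Mw = 2/3 * (25.7709 - 9.1)
= 2/3 * 16.6709
= 11.11

11.11


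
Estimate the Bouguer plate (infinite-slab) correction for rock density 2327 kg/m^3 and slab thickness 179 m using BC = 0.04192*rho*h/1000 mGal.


BC = 0.04192 * rho * h / 1000
= 0.04192 * 2327 * 179 / 1000
= 17.4611 mGal

17.4611


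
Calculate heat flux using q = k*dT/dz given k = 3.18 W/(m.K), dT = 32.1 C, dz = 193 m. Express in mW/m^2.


q = k * dT / dz * 1000
= 3.18 * 32.1 / 193 * 1000
= 0.528902 * 1000
= 528.9016 mW/m^2

528.9016


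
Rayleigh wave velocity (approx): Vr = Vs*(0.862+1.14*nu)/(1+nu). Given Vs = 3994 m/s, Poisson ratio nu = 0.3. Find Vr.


Numerator factor = 0.862 + 1.14*0.3 = 1.204
Denominator = 1 + 0.3 = 1.3
Vr = 3994 * 1.204 / 1.3 = 3699.06 m/s

3699.06


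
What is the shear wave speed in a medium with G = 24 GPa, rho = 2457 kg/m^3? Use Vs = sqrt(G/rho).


Convert G to Pa: G = 24e9 Pa
Compute G/rho = 24e9 / 2457 = 9768009.768
Vs = sqrt(9768009.768) = 3125.38 m/s

3125.38


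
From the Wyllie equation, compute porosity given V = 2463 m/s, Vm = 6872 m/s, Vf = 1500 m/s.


1/V - 1/Vm = 1/2463 - 1/6872 = 0.00026049
1/Vf - 1/Vm = 1/1500 - 1/6872 = 0.00052115
phi = 0.00026049 / 0.00052115 = 0.4998

0.4998


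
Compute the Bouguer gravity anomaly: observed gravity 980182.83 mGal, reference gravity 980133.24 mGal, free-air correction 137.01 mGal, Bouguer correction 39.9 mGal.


BA = g_obs - g_ref + FAC - BC
= 980182.83 - 980133.24 + 137.01 - 39.9
= 146.7 mGal

146.7


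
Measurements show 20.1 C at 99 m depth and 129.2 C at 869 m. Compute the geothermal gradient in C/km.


dT = 129.2 - 20.1 = 109.1 C
dz = 869 - 99 = 770 m
gradient = dT/dz * 1000 = 109.1/770 * 1000 = 141.6883 C/km

141.6883


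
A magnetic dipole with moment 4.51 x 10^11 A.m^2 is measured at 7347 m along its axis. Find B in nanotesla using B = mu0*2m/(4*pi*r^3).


m = 4.51 x 10^11 = 451000000000 A.m^2
2m = 902000000000 A.m^2
r^3 = 7347^3 = 396579370923
B = (4pi*10^-7) * 902000000000 / (4*pi * 396579370923) * 1e9
= 1133486.629415 / 4983563353027.83 * 1e9
= 227.445 nT

227.445


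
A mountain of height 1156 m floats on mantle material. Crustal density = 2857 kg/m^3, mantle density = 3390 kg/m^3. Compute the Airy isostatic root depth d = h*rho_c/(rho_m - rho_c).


rho_m - rho_c = 3390 - 2857 = 533
d = 1156 * 2857 / 533
= 3302692 / 533
= 6196.42 m

6196.42


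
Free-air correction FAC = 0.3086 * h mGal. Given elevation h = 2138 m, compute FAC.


FAC = 0.3086 * h
= 0.3086 * 2138
= 659.7868 mGal

659.7868


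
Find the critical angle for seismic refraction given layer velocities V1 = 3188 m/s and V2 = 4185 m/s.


V1/V2 = 3188/4185 = 0.761768
theta_c = arcsin(0.761768) = 49.6203 degrees

49.6203


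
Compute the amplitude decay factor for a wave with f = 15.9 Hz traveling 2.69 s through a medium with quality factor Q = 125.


pi*f*t/Q = pi*15.9*2.69/125 = 1.074952
A/A0 = exp(-1.074952) = 0.341314

0.341314


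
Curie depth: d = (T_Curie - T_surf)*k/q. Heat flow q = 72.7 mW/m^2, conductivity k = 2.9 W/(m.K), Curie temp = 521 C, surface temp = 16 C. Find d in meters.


T_Curie - T_surf = 521 - 16 = 505 C
Convert q to W/m^2: 72.7 mW/m^2 = 0.0727 W/m^2
d = 505 * 2.9 / 0.0727 = 20144.43 m

20144.43


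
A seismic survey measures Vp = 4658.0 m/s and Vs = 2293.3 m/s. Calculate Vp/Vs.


Vp/Vs = 4658.0 / 2293.3
= 2.0311

2.0311


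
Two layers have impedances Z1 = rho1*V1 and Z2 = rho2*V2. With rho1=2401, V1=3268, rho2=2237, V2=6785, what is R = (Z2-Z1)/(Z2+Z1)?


Z1 = 2401 * 3268 = 7846468
Z2 = 2237 * 6785 = 15178045
R = (15178045 - 7846468) / (15178045 + 7846468) = 7331577 / 23024513 = 0.3184

0.3184


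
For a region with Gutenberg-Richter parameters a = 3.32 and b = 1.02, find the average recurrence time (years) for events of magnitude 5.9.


log10(N) = 3.32 - 1.02*5.9 = -2.698
N = 10^-2.698 = 0.002004
T = 1/N = 1/0.002004 = 498.8845 years

498.8845


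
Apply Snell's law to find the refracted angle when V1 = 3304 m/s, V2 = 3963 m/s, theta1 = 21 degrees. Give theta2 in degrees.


sin(theta1) = sin(21 deg) = 0.358368
sin(theta2) = V2/V1 * sin(theta1) = 3963/3304 * 0.358368 = 0.429846
theta2 = arcsin(0.429846) = 25.4578 degrees

25.4578


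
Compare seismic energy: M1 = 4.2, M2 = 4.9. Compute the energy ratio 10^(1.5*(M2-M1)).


M2 - M1 = 4.9 - 4.2 = 0.7
1.5 * 0.7 = 1.05
ratio = 10^1.05 = 11.22

11.22


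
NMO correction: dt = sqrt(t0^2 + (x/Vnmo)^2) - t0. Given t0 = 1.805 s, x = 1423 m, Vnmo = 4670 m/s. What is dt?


x/Vnmo = 1423/4670 = 0.304711
(x/Vnmo)^2 = 0.092849
t0^2 = 3.258025
sqrt(3.258025 + 0.092849) = 1.830539
dt = 1.830539 - 1.805 = 0.025539

0.025539


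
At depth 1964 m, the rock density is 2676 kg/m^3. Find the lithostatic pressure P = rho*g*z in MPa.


P = rho * g * z / 1e6
= 2676 * 9.81 * 1964 / 1e6
= 51558063.84 / 1e6
= 51.5581 MPa

51.5581


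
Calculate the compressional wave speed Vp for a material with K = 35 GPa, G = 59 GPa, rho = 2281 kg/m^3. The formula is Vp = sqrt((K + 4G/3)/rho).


First compute the effective modulus:
K + 4G/3 = 35e9 + 4*59e9/3 = 113666666666.67 Pa
Then divide by density:
113666666666.67 / 2281 = 49831945.0533 Pa/(kg/m^3)
Take the square root:
Vp = sqrt(49831945.0533) = 7059.17 m/s

7059.17


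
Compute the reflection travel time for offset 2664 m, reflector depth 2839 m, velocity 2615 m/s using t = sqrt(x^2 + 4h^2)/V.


x^2 + 4h^2 = 2664^2 + 4*2839^2 = 7096896 + 32239684 = 39336580
sqrt(39336580) = 6271.8881
t = 6271.8881 / 2615 = 2.3984 s

2.3984


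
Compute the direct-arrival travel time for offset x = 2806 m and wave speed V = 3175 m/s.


t = x / V
= 2806 / 3175
= 0.8838 s

0.8838


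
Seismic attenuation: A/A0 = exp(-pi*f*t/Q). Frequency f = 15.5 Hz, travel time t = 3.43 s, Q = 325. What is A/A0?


pi*f*t/Q = pi*15.5*3.43/325 = 0.513916
A/A0 = exp(-0.513916) = 0.598149

0.598149


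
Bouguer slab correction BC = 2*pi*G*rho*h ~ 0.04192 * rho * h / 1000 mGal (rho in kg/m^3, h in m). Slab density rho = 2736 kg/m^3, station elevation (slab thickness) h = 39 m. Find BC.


BC = 0.04192 * rho * h / 1000
= 0.04192 * 2736 * 39 / 1000
= 4.473 mGal

4.473


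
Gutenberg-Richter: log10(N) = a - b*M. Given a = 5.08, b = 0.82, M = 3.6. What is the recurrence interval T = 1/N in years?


log10(N) = 5.08 - 0.82*3.6 = 2.128
N = 10^2.128 = 134.276496
T = 1/N = 1/134.276496 = 0.0074 years

0.0074


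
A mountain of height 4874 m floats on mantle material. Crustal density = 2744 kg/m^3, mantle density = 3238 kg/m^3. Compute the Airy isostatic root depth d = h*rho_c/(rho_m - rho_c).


rho_m - rho_c = 3238 - 2744 = 494
d = 4874 * 2744 / 494
= 13374256 / 494
= 27073.39 m

27073.39


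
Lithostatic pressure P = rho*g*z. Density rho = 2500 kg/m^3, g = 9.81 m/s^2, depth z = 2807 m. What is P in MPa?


P = rho * g * z / 1e6
= 2500 * 9.81 * 2807 / 1e6
= 68841675.0 / 1e6
= 68.8417 MPa

68.8417


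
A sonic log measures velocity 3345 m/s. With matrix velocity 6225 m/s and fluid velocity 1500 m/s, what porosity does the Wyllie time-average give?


1/V - 1/Vm = 1/3345 - 1/6225 = 0.00013831
1/Vf - 1/Vm = 1/1500 - 1/6225 = 0.00050602
phi = 0.00013831 / 0.00050602 = 0.2733

0.2733


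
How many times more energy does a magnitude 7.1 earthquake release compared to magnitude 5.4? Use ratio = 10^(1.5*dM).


M2 - M1 = 7.1 - 5.4 = 1.7
1.5 * 1.7 = 2.55
ratio = 10^2.55 = 354.81

354.81


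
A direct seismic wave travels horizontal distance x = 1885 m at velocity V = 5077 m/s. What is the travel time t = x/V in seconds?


t = x / V
= 1885 / 5077
= 0.3713 s

0.3713


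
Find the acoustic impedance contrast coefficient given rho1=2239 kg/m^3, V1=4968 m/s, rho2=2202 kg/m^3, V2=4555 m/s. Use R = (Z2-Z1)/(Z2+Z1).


Z1 = 2239 * 4968 = 11123352
Z2 = 2202 * 4555 = 10030110
R = (10030110 - 11123352) / (10030110 + 11123352) = -1093242 / 21153462 = -0.0517

-0.0517


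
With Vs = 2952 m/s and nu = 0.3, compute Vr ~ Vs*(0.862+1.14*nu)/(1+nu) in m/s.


Numerator factor = 0.862 + 1.14*0.3 = 1.204
Denominator = 1 + 0.3 = 1.3
Vr = 2952 * 1.204 / 1.3 = 2734.01 m/s

2734.01


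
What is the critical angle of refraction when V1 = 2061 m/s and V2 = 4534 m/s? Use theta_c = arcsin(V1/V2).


V1/V2 = 2061/4534 = 0.454566
theta_c = arcsin(0.454566) = 27.037 degrees

27.037


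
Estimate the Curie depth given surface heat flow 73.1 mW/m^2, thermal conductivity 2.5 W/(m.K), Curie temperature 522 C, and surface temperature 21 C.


T_Curie - T_surf = 522 - 21 = 501 C
Convert q to W/m^2: 73.1 mW/m^2 = 0.0731 W/m^2
d = 501 * 2.5 / 0.0731 = 17134.06 m

17134.06


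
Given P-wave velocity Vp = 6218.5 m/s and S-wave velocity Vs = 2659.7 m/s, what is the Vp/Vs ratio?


Vp/Vs = 6218.5 / 2659.7
= 2.338

2.338


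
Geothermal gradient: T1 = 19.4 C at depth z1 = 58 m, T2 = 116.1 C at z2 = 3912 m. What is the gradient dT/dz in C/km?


dT = 116.1 - 19.4 = 96.7 C
dz = 3912 - 58 = 3854 m
gradient = dT/dz * 1000 = 96.7/3854 * 1000 = 25.0908 C/km

25.0908


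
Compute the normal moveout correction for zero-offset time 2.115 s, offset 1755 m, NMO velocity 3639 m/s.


x/Vnmo = 1755/3639 = 0.482275
(x/Vnmo)^2 = 0.23259
t0^2 = 4.473225
sqrt(4.473225 + 0.23259) = 2.169289
dt = 2.169289 - 2.115 = 0.054289

0.054289


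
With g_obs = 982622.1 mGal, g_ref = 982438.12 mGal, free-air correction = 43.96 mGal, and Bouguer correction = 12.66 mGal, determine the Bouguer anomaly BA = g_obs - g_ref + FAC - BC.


BA = g_obs - g_ref + FAC - BC
= 982622.1 - 982438.12 + 43.96 - 12.66
= 215.28 mGal

215.28


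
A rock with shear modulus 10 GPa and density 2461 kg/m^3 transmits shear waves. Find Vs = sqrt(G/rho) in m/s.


Convert G to Pa: G = 10e9 Pa
Compute G/rho = 10e9 / 2461 = 4063388.8663
Vs = sqrt(4063388.8663) = 2015.78 m/s

2015.78


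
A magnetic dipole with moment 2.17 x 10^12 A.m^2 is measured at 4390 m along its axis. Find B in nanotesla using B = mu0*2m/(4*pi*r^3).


m = 2.17 x 10^12 = 2170000000000 A.m^2
2m = 4340000000000 A.m^2
r^3 = 4390^3 = 84604519000
B = (4pi*10^-7) * 4340000000000 / (4*pi * 84604519000) * 1e9
= 5453804.846632 / 1063171741403.59 * 1e9
= 5129.7496 nT

5129.7496


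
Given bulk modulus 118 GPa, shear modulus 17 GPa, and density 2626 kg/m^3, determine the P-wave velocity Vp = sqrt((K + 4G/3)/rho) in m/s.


First compute the effective modulus:
K + 4G/3 = 118e9 + 4*17e9/3 = 140666666666.67 Pa
Then divide by density:
140666666666.67 / 2626 = 53566895.1511 Pa/(kg/m^3)
Take the square root:
Vp = sqrt(53566895.1511) = 7318.94 m/s

7318.94


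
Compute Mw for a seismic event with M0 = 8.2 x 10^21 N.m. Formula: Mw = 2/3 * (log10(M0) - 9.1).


log10(M0) = log10(8.2 x 10^21) = 21.9138
Mw = 2/3 * (21.9138 - 9.1)
= 2/3 * 12.8138
= 8.54

8.54


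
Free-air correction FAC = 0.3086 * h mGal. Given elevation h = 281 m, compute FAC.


FAC = 0.3086 * h
= 0.3086 * 281
= 86.7166 mGal

86.7166


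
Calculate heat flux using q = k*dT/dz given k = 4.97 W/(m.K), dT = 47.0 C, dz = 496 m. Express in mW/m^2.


q = k * dT / dz * 1000
= 4.97 * 47.0 / 496 * 1000
= 0.470948 * 1000
= 470.9476 mW/m^2

470.9476


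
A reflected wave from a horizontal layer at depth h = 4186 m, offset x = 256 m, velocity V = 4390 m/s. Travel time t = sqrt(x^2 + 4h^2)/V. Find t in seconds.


x^2 + 4h^2 = 256^2 + 4*4186^2 = 65536 + 70090384 = 70155920
sqrt(70155920) = 8375.9131
t = 8375.9131 / 4390 = 1.908 s

1.908


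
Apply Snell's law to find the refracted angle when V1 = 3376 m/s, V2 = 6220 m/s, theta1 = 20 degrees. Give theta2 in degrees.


sin(theta1) = sin(20 deg) = 0.34202
sin(theta2) = V2/V1 * sin(theta1) = 6220/3376 * 0.34202 = 0.630144
theta2 = arcsin(0.630144) = 39.0607 degrees

39.0607


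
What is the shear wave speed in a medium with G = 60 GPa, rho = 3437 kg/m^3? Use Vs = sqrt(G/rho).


Convert G to Pa: G = 60e9 Pa
Compute G/rho = 60e9 / 3437 = 17457084.6669
Vs = sqrt(17457084.6669) = 4178.17 m/s

4178.17


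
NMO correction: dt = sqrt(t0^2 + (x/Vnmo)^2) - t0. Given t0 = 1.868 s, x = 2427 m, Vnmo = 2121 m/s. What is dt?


x/Vnmo = 2427/2121 = 1.144272
(x/Vnmo)^2 = 1.309357
t0^2 = 3.489424
sqrt(3.489424 + 1.309357) = 2.190612
dt = 2.190612 - 1.868 = 0.322612

0.322612


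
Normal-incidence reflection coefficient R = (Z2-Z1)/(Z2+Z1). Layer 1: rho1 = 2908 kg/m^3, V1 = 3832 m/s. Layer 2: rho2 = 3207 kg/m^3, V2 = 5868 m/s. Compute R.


Z1 = 2908 * 3832 = 11143456
Z2 = 3207 * 5868 = 18818676
R = (18818676 - 11143456) / (18818676 + 11143456) = 7675220 / 29962132 = 0.2562

0.2562


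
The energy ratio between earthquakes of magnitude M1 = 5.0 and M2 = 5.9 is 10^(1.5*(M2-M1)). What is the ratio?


M2 - M1 = 5.9 - 5.0 = 0.9
1.5 * 0.9 = 1.35
ratio = 10^1.35 = 22.39

22.39


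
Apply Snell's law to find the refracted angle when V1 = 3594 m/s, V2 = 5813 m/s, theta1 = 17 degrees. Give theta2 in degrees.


sin(theta1) = sin(17 deg) = 0.292372
sin(theta2) = V2/V1 * sin(theta1) = 5813/3594 * 0.292372 = 0.472887
theta2 = arcsin(0.472887) = 28.2219 degrees

28.2219


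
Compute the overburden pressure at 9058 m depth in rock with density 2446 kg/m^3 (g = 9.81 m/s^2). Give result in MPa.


P = rho * g * z / 1e6
= 2446 * 9.81 * 9058 / 1e6
= 217349065.08 / 1e6
= 217.3491 MPa

217.3491


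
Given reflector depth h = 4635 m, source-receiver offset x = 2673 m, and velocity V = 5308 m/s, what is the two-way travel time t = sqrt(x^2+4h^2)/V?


x^2 + 4h^2 = 2673^2 + 4*4635^2 = 7144929 + 85932900 = 93077829
sqrt(93077829) = 9647.6852
t = 9647.6852 / 5308 = 1.8176 s

1.8176


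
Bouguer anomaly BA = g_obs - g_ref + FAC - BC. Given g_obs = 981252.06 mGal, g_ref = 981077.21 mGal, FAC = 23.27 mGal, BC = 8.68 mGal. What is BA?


BA = g_obs - g_ref + FAC - BC
= 981252.06 - 981077.21 + 23.27 - 8.68
= 189.44 mGal

189.44


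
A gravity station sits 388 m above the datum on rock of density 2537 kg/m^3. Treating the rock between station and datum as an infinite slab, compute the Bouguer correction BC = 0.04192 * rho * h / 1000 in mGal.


BC = 0.04192 * rho * h / 1000
= 0.04192 * 2537 * 388 / 1000
= 41.2642 mGal

41.2642


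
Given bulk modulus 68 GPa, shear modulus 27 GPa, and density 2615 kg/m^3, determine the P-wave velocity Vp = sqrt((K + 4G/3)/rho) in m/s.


First compute the effective modulus:
K + 4G/3 = 68e9 + 4*27e9/3 = 104000000000.0 Pa
Then divide by density:
104000000000.0 / 2615 = 39770554.4933 Pa/(kg/m^3)
Take the square root:
Vp = sqrt(39770554.4933) = 6306.39 m/s

6306.39


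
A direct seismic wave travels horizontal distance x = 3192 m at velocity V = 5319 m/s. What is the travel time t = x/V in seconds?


t = x / V
= 3192 / 5319
= 0.6001 s

0.6001


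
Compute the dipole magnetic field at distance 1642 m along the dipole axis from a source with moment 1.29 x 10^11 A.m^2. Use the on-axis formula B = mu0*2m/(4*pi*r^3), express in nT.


m = 1.29 x 10^11 = 129000000000 A.m^2
2m = 258000000000 A.m^2
r^3 = 1642^3 = 4427101288
B = (4pi*10^-7) * 258000000000 / (4*pi * 4427101288) * 1e9
= 324212.36185 / 55632595532.31 * 1e9
= 5827.7411 nT

5827.7411


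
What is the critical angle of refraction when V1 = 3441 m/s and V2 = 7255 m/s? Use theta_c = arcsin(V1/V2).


V1/V2 = 3441/7255 = 0.474294
theta_c = arcsin(0.474294) = 28.3134 degrees

28.3134
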